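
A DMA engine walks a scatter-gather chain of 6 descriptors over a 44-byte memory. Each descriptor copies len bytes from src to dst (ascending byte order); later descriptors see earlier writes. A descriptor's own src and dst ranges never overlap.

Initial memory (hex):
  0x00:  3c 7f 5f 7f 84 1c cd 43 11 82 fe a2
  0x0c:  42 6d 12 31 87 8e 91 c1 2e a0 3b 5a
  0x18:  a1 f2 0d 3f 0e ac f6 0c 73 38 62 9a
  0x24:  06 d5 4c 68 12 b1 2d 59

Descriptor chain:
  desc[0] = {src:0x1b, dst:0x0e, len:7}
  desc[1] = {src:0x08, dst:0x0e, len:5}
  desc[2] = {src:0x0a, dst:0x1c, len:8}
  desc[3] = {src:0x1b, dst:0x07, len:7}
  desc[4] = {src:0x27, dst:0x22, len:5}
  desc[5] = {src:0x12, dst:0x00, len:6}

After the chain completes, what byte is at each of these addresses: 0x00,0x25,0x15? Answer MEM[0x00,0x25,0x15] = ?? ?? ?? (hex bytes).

MEM[0x00,0x25,0x15] = 42 2d a0

[0] 0x1b->0x0e len=7 : 3f 0e ac f6 0c 73 38
[1] 0x08->0x0e len=5 : 11 82 fe a2 42
[2] 0x0a->0x1c len=8 : fe a2 42 6d 11 82 fe a2
[3] 0x1b->0x07 len=7 : 3f fe a2 42 6d 11 82
[4] 0x27->0x22 len=5 : 68 12 b1 2d 59
[5] 0x12->0x00 len=6 : 42 73 38 a0 3b 5a
query mem[0x00]=0x42, mem[0x25]=0x2d, mem[0x15]=0xa0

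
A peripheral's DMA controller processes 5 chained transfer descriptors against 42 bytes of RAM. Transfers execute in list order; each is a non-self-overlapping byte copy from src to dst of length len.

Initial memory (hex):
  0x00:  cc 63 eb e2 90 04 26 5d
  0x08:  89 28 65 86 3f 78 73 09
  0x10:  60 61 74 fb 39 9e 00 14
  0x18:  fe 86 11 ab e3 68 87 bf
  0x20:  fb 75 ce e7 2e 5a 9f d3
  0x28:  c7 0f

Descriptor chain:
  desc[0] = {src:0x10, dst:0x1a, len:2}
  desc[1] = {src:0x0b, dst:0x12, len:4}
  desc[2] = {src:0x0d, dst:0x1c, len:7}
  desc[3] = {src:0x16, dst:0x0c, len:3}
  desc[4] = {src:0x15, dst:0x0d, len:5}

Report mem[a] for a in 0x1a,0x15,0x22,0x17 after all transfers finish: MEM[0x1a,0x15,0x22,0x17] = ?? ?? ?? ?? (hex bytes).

D0: mem[0x1a..0x1b] <- [60 61]
D1: mem[0x12..0x15] <- [86 3f 78 73]
D2: mem[0x1c..0x22] <- [78 73 09 60 61 86 3f]
D3: mem[0x0c..0x0e] <- [00 14 fe]
D4: mem[0x0d..0x11] <- [73 00 14 fe 86]
query mem[0x1a]=0x60, mem[0x15]=0x73, mem[0x22]=0x3f, mem[0x17]=0x14

MEM[0x1a,0x15,0x22,0x17] = 60 73 3f 14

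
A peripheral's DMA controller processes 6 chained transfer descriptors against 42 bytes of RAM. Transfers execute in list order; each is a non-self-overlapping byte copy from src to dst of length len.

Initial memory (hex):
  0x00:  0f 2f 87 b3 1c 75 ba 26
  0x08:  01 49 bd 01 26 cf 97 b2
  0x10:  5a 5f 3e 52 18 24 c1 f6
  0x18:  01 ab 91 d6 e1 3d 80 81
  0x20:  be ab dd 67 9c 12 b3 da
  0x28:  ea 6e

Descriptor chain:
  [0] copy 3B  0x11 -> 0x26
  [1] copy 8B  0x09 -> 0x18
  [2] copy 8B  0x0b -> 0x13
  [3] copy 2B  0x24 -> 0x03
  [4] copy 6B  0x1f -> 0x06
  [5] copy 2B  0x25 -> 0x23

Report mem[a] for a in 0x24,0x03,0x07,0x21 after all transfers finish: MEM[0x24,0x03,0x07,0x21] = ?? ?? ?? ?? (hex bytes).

D0: mem[0x26..0x28] <- [5f 3e 52]
D1: mem[0x18..0x1f] <- [49 bd 01 26 cf 97 b2 5a]
D2: mem[0x13..0x1a] <- [01 26 cf 97 b2 5a 5f 3e]
D3: mem[0x03..0x04] <- [9c 12]
D4: mem[0x06..0x0b] <- [5a be ab dd 67 9c]
D5: mem[0x23..0x24] <- [12 5f]
query mem[0x24]=0x5f, mem[0x03]=0x9c, mem[0x07]=0xbe, mem[0x21]=0xab

MEM[0x24,0x03,0x07,0x21] = 5f 9c be ab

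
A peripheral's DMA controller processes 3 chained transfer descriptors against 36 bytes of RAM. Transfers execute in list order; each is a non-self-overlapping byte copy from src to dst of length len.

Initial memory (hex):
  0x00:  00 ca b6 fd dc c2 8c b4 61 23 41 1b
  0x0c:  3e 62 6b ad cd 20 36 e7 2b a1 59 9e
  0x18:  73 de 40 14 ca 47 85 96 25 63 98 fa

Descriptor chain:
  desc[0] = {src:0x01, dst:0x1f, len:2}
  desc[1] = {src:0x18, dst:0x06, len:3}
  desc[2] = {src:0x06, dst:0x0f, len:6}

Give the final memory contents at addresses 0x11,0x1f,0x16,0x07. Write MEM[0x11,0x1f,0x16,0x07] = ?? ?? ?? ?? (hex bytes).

#0 dst[0x1f+2] := {0xca,0xb6}
#1 dst[0x06+3] := {0x73,0xde,0x40}
#2 dst[0x0f+6] := {0x73,0xde,0x40,0x23,0x41,0x1b}
query mem[0x11]=0x40, mem[0x1f]=0xca, mem[0x16]=0x59, mem[0x07]=0xde

MEM[0x11,0x1f,0x16,0x07] = 40 ca 59 de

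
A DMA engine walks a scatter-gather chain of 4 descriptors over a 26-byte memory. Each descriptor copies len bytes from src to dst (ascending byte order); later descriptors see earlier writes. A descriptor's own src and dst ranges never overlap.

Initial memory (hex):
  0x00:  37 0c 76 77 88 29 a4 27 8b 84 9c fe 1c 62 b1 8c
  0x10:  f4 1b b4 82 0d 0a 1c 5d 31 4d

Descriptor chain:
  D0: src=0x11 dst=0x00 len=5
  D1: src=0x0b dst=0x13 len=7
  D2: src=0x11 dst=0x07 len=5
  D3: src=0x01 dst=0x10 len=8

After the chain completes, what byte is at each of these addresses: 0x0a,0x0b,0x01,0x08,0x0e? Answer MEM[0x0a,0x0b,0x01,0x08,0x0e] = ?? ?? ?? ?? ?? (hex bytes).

MEM[0x0a,0x0b,0x01,0x08,0x0e] = 1c 62 b4 b4 b1

#0 dst[0x00+5] := {0x1b,0xb4,0x82,0x0d,0x0a}
#1 dst[0x13+7] := {0xfe,0x1c,0x62,0xb1,0x8c,0xf4,0x1b}
#2 dst[0x07+5] := {0x1b,0xb4,0xfe,0x1c,0x62}
#3 dst[0x10+8] := {0xb4,0x82,0x0d,0x0a,0x29,0xa4,0x1b,0xb4}
query mem[0x0a]=0x1c, mem[0x0b]=0x62, mem[0x01]=0xb4, mem[0x08]=0xb4, mem[0x0e]=0xb1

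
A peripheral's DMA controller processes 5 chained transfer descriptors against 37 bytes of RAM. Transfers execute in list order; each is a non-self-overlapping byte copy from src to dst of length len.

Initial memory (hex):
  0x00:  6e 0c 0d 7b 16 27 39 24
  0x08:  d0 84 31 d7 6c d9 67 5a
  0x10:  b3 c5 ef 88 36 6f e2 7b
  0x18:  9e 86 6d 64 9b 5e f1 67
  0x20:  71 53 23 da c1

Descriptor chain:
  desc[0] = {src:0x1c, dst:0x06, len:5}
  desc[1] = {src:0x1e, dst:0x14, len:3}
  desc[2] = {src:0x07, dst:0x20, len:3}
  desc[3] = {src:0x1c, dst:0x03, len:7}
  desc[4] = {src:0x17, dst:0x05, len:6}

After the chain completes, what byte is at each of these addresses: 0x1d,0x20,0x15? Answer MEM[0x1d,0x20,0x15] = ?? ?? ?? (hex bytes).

MEM[0x1d,0x20,0x15] = 5e 5e 67

D0: mem[0x06..0x0a] <- [9b 5e f1 67 71]
D1: mem[0x14..0x16] <- [f1 67 71]
D2: mem[0x20..0x22] <- [5e f1 67]
D3: mem[0x03..0x09] <- [9b 5e f1 67 5e f1 67]
D4: mem[0x05..0x0a] <- [7b 9e 86 6d 64 9b]
query mem[0x1d]=0x5e, mem[0x20]=0x5e, mem[0x15]=0x67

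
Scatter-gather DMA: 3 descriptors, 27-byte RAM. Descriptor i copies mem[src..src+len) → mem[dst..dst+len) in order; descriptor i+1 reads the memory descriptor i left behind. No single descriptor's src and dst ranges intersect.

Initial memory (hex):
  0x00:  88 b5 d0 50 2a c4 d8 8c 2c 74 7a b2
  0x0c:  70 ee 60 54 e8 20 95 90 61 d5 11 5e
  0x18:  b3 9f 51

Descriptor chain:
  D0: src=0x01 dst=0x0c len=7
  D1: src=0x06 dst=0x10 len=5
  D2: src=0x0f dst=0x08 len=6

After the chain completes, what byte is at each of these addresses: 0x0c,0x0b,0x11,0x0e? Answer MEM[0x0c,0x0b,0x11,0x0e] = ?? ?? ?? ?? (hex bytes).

MEM[0x0c,0x0b,0x11,0x0e] = 74 2c 8c 50

  after D0: wrote 7B at 0x0c = b5d0502ac4d88c
  after D1: wrote 5B at 0x10 = d88c2c747a
  after D2: wrote 6B at 0x08 = 2ad88c2c747a
query mem[0x0c]=0x74, mem[0x0b]=0x2c, mem[0x11]=0x8c, mem[0x0e]=0x50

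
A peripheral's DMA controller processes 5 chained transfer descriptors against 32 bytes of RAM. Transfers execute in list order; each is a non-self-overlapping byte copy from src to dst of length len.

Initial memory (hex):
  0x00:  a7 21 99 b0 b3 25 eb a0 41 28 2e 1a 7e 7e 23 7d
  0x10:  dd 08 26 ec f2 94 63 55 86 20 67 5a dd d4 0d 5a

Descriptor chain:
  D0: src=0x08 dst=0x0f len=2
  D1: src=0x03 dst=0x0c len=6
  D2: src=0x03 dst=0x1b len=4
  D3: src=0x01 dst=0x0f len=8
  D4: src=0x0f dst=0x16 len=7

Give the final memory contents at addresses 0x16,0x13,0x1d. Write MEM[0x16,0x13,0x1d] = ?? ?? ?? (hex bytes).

MEM[0x16,0x13,0x1d] = 21 25 25

#0 dst[0x0f+2] := {0x41,0x28}
#1 dst[0x0c+6] := {0xb0,0xb3,0x25,0xeb,0xa0,0x41}
#2 dst[0x1b+4] := {0xb0,0xb3,0x25,0xeb}
#3 dst[0x0f+8] := {0x21,0x99,0xb0,0xb3,0x25,0xeb,0xa0,0x41}
#4 dst[0x16+7] := {0x21,0x99,0xb0,0xb3,0x25,0xeb,0xa0}
query mem[0x16]=0x21, mem[0x13]=0x25, mem[0x1d]=0x25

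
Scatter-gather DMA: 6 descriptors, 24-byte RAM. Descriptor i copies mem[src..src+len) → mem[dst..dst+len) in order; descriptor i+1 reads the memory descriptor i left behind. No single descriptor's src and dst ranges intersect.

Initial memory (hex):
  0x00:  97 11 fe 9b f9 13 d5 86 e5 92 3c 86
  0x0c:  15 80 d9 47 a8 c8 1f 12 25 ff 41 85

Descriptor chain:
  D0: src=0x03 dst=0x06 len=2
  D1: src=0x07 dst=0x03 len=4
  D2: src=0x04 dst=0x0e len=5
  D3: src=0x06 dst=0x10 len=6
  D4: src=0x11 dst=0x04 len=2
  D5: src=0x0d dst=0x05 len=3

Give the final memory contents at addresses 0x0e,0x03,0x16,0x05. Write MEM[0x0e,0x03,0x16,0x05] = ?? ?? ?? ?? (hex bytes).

MEM[0x0e,0x03,0x16,0x05] = e5 f9 41 80

#0 dst[0x06+2] := {0x9b,0xf9}
#1 dst[0x03+4] := {0xf9,0xe5,0x92,0x3c}
#2 dst[0x0e+5] := {0xe5,0x92,0x3c,0xf9,0xe5}
#3 dst[0x10+6] := {0x3c,0xf9,0xe5,0x92,0x3c,0x86}
#4 dst[0x04+2] := {0xf9,0xe5}
#5 dst[0x05+3] := {0x80,0xe5,0x92}
query mem[0x0e]=0xe5, mem[0x03]=0xf9, mem[0x16]=0x41, mem[0x05]=0x80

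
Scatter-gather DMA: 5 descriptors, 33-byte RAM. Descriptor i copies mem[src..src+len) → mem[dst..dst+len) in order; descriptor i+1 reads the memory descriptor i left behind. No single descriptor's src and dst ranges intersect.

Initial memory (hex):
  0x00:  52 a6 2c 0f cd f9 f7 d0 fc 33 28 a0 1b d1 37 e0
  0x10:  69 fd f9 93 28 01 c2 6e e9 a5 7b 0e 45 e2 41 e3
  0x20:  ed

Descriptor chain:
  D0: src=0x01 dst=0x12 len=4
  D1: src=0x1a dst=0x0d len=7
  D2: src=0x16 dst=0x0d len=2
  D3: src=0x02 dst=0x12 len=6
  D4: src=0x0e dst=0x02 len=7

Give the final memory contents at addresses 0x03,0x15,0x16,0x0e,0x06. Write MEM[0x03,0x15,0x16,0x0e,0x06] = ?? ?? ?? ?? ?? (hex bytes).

D0: mem[0x12..0x15] <- [a6 2c 0f cd]
D1: mem[0x0d..0x13] <- [7b 0e 45 e2 41 e3 ed]
D2: mem[0x0d..0x0e] <- [c2 6e]
D3: mem[0x12..0x17] <- [2c 0f cd f9 f7 d0]
D4: mem[0x02..0x08] <- [6e 45 e2 41 2c 0f cd]
query mem[0x03]=0x45, mem[0x15]=0xf9, mem[0x16]=0xf7, mem[0x0e]=0x6e, mem[0x06]=0x2c

MEM[0x03,0x15,0x16,0x0e,0x06] = 45 f9 f7 6e 2c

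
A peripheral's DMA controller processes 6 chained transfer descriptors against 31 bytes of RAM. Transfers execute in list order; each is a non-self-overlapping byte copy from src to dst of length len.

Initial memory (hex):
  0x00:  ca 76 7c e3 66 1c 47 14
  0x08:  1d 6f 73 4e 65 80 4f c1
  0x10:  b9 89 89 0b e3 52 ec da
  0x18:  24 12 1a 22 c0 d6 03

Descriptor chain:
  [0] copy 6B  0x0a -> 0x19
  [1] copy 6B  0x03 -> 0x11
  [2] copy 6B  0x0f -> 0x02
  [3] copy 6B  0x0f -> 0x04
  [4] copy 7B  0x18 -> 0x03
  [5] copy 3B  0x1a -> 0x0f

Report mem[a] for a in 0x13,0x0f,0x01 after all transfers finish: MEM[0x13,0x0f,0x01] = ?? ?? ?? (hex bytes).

MEM[0x13,0x0f,0x01] = 1c 4e 76

  after D0: wrote 6B at 0x19 = 734e65804fc1
  after D1: wrote 6B at 0x11 = e3661c47141d
  after D2: wrote 6B at 0x02 = c1b9e3661c47
  after D3: wrote 6B at 0x04 = c1b9e3661c47
  after D4: wrote 7B at 0x03 = 24734e65804fc1
  after D5: wrote 3B at 0x0f = 4e6580
query mem[0x13]=0x1c, mem[0x0f]=0x4e, mem[0x01]=0x76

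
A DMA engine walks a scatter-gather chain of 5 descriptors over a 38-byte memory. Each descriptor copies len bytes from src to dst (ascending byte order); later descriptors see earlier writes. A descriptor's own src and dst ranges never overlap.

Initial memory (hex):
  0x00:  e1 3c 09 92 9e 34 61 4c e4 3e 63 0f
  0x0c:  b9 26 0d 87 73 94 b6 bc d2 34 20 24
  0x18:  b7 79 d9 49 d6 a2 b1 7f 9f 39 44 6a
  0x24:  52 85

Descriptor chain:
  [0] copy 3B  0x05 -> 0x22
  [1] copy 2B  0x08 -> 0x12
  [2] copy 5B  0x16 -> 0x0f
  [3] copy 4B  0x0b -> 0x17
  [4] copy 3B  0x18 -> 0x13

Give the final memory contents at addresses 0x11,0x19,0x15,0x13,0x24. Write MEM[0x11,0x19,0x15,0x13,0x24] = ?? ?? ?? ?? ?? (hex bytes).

MEM[0x11,0x19,0x15,0x13,0x24] = b7 26 0d b9 4c

  after D0: wrote 3B at 0x22 = 34614c
  after D1: wrote 2B at 0x12 = e43e
  after D2: wrote 5B at 0x0f = 2024b779d9
  after D3: wrote 4B at 0x17 = 0fb9260d
  after D4: wrote 3B at 0x13 = b9260d
query mem[0x11]=0xb7, mem[0x19]=0x26, mem[0x15]=0x0d, mem[0x13]=0xb9, mem[0x24]=0x4c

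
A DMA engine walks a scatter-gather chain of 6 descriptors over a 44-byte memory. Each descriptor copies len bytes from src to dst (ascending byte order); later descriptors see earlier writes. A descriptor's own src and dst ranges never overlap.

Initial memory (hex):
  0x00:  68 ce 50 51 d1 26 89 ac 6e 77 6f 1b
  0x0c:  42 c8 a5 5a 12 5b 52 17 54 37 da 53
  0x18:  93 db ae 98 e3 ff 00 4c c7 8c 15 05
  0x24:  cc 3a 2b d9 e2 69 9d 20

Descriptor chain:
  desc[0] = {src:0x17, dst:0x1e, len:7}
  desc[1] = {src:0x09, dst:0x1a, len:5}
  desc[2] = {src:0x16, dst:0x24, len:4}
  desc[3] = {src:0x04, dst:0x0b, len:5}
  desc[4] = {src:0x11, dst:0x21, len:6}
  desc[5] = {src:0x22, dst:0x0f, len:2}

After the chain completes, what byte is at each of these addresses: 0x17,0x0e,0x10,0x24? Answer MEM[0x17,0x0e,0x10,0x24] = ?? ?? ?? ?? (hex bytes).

D0: mem[0x1e..0x24] <- [53 93 db ae 98 e3 ff]
D1: mem[0x1a..0x1e] <- [77 6f 1b 42 c8]
D2: mem[0x24..0x27] <- [da 53 93 db]
D3: mem[0x0b..0x0f] <- [d1 26 89 ac 6e]
D4: mem[0x21..0x26] <- [5b 52 17 54 37 da]
D5: mem[0x0f..0x10] <- [52 17]
query mem[0x17]=0x53, mem[0x0e]=0xac, mem[0x10]=0x17, mem[0x24]=0x54

MEM[0x17,0x0e,0x10,0x24] = 53 ac 17 54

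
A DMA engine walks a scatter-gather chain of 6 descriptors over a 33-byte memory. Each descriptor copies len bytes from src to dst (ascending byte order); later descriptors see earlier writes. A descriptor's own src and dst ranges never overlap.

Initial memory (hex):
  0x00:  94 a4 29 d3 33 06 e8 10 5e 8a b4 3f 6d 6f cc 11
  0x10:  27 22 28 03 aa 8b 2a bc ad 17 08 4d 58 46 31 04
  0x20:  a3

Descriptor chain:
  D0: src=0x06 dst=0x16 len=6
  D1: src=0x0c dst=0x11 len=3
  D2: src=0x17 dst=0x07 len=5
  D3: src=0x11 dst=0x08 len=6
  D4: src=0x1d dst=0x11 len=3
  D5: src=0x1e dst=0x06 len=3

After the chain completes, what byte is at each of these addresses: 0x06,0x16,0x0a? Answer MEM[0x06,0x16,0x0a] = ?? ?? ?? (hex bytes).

D0: mem[0x16..0x1b] <- [e8 10 5e 8a b4 3f]
D1: mem[0x11..0x13] <- [6d 6f cc]
D2: mem[0x07..0x0b] <- [10 5e 8a b4 3f]
D3: mem[0x08..0x0d] <- [6d 6f cc aa 8b e8]
D4: mem[0x11..0x13] <- [46 31 04]
D5: mem[0x06..0x08] <- [31 04 a3]
query mem[0x06]=0x31, mem[0x16]=0xe8, mem[0x0a]=0xcc

MEM[0x06,0x16,0x0a] = 31 e8 cc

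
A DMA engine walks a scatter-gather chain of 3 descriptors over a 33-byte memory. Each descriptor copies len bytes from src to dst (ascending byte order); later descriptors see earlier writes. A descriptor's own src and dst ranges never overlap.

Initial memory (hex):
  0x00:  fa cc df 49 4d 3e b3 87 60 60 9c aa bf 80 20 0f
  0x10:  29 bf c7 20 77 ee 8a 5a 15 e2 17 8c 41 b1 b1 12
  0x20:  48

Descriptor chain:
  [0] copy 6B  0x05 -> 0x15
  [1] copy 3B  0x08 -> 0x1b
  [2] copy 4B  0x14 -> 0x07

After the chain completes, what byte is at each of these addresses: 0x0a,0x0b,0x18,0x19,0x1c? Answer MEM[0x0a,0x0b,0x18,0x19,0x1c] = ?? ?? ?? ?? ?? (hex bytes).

MEM[0x0a,0x0b,0x18,0x19,0x1c] = 87 aa 60 60 60

D0: mem[0x15..0x1a] <- [3e b3 87 60 60 9c]
D1: mem[0x1b..0x1d] <- [60 60 9c]
D2: mem[0x07..0x0a] <- [77 3e b3 87]
query mem[0x0a]=0x87, mem[0x0b]=0xaa, mem[0x18]=0x60, mem[0x19]=0x60, mem[0x1c]=0x60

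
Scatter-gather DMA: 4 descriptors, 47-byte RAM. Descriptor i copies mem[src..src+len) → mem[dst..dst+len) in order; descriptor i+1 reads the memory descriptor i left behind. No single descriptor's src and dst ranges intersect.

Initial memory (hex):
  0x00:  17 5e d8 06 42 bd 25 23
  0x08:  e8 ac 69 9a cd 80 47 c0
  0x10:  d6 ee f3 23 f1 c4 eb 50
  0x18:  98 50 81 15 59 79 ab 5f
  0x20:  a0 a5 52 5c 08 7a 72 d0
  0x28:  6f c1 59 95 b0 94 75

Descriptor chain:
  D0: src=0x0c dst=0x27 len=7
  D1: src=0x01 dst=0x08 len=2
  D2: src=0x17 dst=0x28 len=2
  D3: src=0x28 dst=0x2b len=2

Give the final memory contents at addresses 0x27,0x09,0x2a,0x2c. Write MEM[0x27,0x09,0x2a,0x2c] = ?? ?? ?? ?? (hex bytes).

  after D0: wrote 7B at 0x27 = cd8047c0d6eef3
  after D1: wrote 2B at 0x08 = 5ed8
  after D2: wrote 2B at 0x28 = 5098
  after D3: wrote 2B at 0x2b = 5098
query mem[0x27]=0xcd, mem[0x09]=0xd8, mem[0x2a]=0xc0, mem[0x2c]=0x98

MEM[0x27,0x09,0x2a,0x2c] = cd d8 c0 98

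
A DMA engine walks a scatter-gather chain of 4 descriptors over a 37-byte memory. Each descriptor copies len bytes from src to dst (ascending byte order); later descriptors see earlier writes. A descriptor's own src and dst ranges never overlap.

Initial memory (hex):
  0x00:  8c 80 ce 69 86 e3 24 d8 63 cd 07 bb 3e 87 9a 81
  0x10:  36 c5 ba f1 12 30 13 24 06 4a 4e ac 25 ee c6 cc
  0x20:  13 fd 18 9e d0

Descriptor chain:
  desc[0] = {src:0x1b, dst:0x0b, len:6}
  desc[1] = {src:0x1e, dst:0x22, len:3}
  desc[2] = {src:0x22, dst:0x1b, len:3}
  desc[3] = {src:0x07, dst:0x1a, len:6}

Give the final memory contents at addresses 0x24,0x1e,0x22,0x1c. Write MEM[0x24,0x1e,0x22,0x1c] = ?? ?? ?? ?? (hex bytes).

  after D0: wrote 6B at 0x0b = ac25eec6cc13
  after D1: wrote 3B at 0x22 = c6cc13
  after D2: wrote 3B at 0x1b = c6cc13
  after D3: wrote 6B at 0x1a = d863cd07ac25
query mem[0x24]=0x13, mem[0x1e]=0xac, mem[0x22]=0xc6, mem[0x1c]=0xcd

MEM[0x24,0x1e,0x22,0x1c] = 13 ac c6 cd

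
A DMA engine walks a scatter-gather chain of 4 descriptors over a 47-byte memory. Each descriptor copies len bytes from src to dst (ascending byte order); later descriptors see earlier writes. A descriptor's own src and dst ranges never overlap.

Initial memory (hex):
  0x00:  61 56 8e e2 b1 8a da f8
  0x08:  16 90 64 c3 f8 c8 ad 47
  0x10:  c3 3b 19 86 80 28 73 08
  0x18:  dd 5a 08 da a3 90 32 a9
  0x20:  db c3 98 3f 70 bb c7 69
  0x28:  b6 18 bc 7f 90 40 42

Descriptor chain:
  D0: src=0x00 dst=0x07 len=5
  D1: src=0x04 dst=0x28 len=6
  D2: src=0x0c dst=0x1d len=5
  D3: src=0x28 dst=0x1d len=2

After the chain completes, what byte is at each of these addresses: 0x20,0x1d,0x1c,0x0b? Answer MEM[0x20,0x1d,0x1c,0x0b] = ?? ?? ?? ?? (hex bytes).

  after D0: wrote 5B at 0x07 = 61568ee2b1
  after D1: wrote 6B at 0x28 = b18ada61568e
  after D2: wrote 5B at 0x1d = f8c8ad47c3
  after D3: wrote 2B at 0x1d = b18a
query mem[0x20]=0x47, mem[0x1d]=0xb1, mem[0x1c]=0xa3, mem[0x0b]=0xb1

MEM[0x20,0x1d,0x1c,0x0b] = 47 b1 a3 b1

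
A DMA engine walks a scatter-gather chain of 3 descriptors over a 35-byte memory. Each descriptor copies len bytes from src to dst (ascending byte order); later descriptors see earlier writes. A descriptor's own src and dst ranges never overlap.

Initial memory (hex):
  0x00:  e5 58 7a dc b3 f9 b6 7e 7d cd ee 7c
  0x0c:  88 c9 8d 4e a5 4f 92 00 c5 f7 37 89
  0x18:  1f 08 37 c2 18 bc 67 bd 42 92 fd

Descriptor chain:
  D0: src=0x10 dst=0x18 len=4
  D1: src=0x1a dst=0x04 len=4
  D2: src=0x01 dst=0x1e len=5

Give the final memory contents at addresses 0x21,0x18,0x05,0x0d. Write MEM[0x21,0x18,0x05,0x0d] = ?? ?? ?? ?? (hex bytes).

#0 dst[0x18+4] := {0xa5,0x4f,0x92,0x00}
#1 dst[0x04+4] := {0x92,0x00,0x18,0xbc}
#2 dst[0x1e+5] := {0x58,0x7a,0xdc,0x92,0x00}
query mem[0x21]=0x92, mem[0x18]=0xa5, mem[0x05]=0x00, mem[0x0d]=0xc9

MEM[0x21,0x18,0x05,0x0d] = 92 a5 00 c9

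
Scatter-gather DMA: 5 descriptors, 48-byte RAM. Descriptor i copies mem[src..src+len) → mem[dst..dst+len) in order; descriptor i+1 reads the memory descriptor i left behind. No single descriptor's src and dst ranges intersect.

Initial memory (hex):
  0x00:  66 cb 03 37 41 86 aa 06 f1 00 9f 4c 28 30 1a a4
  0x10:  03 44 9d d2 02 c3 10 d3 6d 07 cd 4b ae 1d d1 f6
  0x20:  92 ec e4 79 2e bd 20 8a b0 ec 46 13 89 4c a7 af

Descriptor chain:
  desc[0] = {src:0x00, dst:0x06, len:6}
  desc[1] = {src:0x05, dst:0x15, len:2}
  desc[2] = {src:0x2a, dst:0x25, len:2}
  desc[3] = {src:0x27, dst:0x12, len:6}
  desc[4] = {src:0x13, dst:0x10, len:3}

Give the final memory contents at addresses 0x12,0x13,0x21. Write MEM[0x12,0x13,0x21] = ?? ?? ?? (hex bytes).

#0 dst[0x06+6] := {0x66,0xcb,0x03,0x37,0x41,0x86}
#1 dst[0x15+2] := {0x86,0x66}
#2 dst[0x25+2] := {0x46,0x13}
#3 dst[0x12+6] := {0x8a,0xb0,0xec,0x46,0x13,0x89}
#4 dst[0x10+3] := {0xb0,0xec,0x46}
query mem[0x12]=0x46, mem[0x13]=0xb0, mem[0x21]=0xec

MEM[0x12,0x13,0x21] = 46 b0 ec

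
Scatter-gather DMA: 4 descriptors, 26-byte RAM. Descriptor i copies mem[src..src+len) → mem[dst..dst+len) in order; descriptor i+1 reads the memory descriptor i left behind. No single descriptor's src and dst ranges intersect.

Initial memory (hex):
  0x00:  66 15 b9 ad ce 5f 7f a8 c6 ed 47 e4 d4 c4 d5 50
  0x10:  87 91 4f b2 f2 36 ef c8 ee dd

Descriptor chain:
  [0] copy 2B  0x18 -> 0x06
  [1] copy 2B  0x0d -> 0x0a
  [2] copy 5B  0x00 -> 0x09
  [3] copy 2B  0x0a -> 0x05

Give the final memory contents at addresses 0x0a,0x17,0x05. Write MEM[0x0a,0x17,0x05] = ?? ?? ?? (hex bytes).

D0: mem[0x06..0x07] <- [ee dd]
D1: mem[0x0a..0x0b] <- [c4 d5]
D2: mem[0x09..0x0d] <- [66 15 b9 ad ce]
D3: mem[0x05..0x06] <- [15 b9]
query mem[0x0a]=0x15, mem[0x17]=0xc8, mem[0x05]=0x15

MEM[0x0a,0x17,0x05] = 15 c8 15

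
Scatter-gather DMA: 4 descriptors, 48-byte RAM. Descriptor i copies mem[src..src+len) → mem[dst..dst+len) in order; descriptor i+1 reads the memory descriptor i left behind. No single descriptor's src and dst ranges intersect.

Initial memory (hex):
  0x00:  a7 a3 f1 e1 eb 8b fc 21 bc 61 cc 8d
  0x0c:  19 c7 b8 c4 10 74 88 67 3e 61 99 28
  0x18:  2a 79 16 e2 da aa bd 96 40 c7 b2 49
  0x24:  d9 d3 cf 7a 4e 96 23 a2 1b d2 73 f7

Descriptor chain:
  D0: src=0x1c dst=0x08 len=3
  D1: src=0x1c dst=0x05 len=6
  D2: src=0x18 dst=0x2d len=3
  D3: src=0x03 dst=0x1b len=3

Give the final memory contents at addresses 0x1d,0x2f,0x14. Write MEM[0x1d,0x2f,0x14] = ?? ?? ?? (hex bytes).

MEM[0x1d,0x2f,0x14] = da 16 3e

[0] 0x1c->0x08 len=3 : da aa bd
[1] 0x1c->0x05 len=6 : da aa bd 96 40 c7
[2] 0x18->0x2d len=3 : 2a 79 16
[3] 0x03->0x1b len=3 : e1 eb da
query mem[0x1d]=0xda, mem[0x2f]=0x16, mem[0x14]=0x3e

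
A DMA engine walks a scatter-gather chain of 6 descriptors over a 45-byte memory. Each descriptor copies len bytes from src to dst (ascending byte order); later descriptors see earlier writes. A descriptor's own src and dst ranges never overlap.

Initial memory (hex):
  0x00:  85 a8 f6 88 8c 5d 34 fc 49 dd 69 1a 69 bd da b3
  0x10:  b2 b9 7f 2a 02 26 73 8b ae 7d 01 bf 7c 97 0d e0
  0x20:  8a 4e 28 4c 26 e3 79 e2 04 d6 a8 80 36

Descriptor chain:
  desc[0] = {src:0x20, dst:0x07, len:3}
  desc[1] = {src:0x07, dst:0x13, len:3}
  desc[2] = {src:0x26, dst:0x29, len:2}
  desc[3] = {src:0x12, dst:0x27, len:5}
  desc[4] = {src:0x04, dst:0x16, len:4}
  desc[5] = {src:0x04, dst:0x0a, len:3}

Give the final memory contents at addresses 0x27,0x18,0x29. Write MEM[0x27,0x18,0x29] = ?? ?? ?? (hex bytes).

MEM[0x27,0x18,0x29] = 7f 34 4e

[0] 0x20->0x07 len=3 : 8a 4e 28
[1] 0x07->0x13 len=3 : 8a 4e 28
[2] 0x26->0x29 len=2 : 79 e2
[3] 0x12->0x27 len=5 : 7f 8a 4e 28 73
[4] 0x04->0x16 len=4 : 8c 5d 34 8a
[5] 0x04->0x0a len=3 : 8c 5d 34
query mem[0x27]=0x7f, mem[0x18]=0x34, mem[0x29]=0x4e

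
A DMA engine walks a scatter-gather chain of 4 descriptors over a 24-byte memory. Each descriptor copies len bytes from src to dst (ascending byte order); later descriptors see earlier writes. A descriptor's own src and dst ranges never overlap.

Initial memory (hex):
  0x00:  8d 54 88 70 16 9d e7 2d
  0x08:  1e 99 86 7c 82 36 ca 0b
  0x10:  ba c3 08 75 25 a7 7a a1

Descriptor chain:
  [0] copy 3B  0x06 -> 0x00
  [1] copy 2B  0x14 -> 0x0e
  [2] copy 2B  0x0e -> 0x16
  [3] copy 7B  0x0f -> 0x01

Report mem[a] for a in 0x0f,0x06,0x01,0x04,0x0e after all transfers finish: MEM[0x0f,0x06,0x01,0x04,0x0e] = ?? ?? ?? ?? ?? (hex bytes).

[0] 0x06->0x00 len=3 : e7 2d 1e
[1] 0x14->0x0e len=2 : 25 a7
[2] 0x0e->0x16 len=2 : 25 a7
[3] 0x0f->0x01 len=7 : a7 ba c3 08 75 25 a7
query mem[0x0f]=0xa7, mem[0x06]=0x25, mem[0x01]=0xa7, mem[0x04]=0x08, mem[0x0e]=0x25

MEM[0x0f,0x06,0x01,0x04,0x0e] = a7 25 a7 08 25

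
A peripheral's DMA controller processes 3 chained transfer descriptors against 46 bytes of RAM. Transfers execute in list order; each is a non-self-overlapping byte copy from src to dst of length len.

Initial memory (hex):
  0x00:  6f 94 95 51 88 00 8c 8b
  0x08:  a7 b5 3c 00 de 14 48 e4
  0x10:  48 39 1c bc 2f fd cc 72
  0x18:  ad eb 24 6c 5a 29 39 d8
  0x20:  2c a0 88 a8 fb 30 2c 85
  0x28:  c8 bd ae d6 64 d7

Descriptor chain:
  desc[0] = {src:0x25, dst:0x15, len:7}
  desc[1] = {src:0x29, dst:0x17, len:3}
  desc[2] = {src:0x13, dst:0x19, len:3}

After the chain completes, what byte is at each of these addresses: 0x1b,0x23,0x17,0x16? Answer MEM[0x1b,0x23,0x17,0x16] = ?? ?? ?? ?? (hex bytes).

D0: mem[0x15..0x1b] <- [30 2c 85 c8 bd ae d6]
D1: mem[0x17..0x19] <- [bd ae d6]
D2: mem[0x19..0x1b] <- [bc 2f 30]
query mem[0x1b]=0x30, mem[0x23]=0xa8, mem[0x17]=0xbd, mem[0x16]=0x2c

MEM[0x1b,0x23,0x17,0x16] = 30 a8 bd 2c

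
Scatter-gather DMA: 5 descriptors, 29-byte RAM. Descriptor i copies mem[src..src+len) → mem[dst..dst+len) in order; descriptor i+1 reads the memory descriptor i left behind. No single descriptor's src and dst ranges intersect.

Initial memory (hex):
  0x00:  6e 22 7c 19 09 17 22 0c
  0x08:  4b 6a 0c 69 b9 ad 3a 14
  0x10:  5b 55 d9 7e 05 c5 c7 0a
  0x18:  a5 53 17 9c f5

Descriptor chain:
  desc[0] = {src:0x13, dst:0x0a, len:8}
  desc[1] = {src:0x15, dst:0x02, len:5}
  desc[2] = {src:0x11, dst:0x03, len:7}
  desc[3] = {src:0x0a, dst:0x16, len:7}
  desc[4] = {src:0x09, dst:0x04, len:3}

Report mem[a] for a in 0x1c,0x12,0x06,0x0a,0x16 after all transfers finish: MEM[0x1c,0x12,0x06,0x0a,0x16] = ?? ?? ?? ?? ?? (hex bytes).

#0 dst[0x0a+8] := {0x7e,0x05,0xc5,0xc7,0x0a,0xa5,0x53,0x17}
#1 dst[0x02+5] := {0xc5,0xc7,0x0a,0xa5,0x53}
#2 dst[0x03+7] := {0x17,0xd9,0x7e,0x05,0xc5,0xc7,0x0a}
#3 dst[0x16+7] := {0x7e,0x05,0xc5,0xc7,0x0a,0xa5,0x53}
#4 dst[0x04+3] := {0x0a,0x7e,0x05}
query mem[0x1c]=0x53, mem[0x12]=0xd9, mem[0x06]=0x05, mem[0x0a]=0x7e, mem[0x16]=0x7e

MEM[0x1c,0x12,0x06,0x0a,0x16] = 53 d9 05 7e 7e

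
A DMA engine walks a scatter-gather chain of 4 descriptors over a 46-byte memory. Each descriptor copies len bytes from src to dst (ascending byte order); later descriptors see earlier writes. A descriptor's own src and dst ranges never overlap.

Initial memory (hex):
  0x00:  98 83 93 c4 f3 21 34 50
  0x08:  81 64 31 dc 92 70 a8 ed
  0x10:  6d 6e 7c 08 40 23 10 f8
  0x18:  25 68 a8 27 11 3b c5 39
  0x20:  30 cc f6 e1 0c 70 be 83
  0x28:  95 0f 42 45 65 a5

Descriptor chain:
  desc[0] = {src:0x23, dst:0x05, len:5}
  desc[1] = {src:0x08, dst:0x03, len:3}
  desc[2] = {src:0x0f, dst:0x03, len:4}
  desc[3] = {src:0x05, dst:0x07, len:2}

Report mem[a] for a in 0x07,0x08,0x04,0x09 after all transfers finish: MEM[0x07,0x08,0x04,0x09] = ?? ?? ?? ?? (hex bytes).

MEM[0x07,0x08,0x04,0x09] = 6e 7c 6d 83

  after D0: wrote 5B at 0x05 = e10c70be83
  after D1: wrote 3B at 0x03 = be8331
  after D2: wrote 4B at 0x03 = ed6d6e7c
  after D3: wrote 2B at 0x07 = 6e7c
query mem[0x07]=0x6e, mem[0x08]=0x7c, mem[0x04]=0x6d, mem[0x09]=0x83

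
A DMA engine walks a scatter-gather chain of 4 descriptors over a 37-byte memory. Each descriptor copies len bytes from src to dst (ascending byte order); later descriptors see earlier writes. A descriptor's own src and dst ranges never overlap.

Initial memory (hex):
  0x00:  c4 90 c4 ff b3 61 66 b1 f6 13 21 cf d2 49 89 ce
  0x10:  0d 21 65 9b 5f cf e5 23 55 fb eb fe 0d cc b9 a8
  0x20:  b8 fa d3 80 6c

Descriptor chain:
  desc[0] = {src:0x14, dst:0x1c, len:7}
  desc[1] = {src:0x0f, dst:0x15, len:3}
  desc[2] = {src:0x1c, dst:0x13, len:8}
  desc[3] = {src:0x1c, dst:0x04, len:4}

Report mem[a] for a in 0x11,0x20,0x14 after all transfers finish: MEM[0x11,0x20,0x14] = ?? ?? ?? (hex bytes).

#0 dst[0x1c+7] := {0x5f,0xcf,0xe5,0x23,0x55,0xfb,0xeb}
#1 dst[0x15+3] := {0xce,0x0d,0x21}
#2 dst[0x13+8] := {0x5f,0xcf,0xe5,0x23,0x55,0xfb,0xeb,0x80}
#3 dst[0x04+4] := {0x5f,0xcf,0xe5,0x23}
query mem[0x11]=0x21, mem[0x20]=0x55, mem[0x14]=0xcf

MEM[0x11,0x20,0x14] = 21 55 cf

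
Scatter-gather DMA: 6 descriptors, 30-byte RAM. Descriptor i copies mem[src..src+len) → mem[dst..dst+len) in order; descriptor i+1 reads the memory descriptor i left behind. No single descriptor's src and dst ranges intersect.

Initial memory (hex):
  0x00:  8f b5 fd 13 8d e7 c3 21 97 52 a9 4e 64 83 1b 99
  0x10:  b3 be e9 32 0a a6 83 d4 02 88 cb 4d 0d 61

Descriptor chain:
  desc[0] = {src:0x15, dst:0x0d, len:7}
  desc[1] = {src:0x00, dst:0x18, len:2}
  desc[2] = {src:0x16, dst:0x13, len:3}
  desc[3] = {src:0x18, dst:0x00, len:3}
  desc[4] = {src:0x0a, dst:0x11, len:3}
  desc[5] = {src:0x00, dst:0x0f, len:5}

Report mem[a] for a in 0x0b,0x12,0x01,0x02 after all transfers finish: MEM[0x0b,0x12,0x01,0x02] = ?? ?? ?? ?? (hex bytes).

MEM[0x0b,0x12,0x01,0x02] = 4e 13 b5 cb

[0] 0x15->0x0d len=7 : a6 83 d4 02 88 cb 4d
[1] 0x00->0x18 len=2 : 8f b5
[2] 0x16->0x13 len=3 : 83 d4 8f
[3] 0x18->0x00 len=3 : 8f b5 cb
[4] 0x0a->0x11 len=3 : a9 4e 64
[5] 0x00->0x0f len=5 : 8f b5 cb 13 8d
query mem[0x0b]=0x4e, mem[0x12]=0x13, mem[0x01]=0xb5, mem[0x02]=0xcb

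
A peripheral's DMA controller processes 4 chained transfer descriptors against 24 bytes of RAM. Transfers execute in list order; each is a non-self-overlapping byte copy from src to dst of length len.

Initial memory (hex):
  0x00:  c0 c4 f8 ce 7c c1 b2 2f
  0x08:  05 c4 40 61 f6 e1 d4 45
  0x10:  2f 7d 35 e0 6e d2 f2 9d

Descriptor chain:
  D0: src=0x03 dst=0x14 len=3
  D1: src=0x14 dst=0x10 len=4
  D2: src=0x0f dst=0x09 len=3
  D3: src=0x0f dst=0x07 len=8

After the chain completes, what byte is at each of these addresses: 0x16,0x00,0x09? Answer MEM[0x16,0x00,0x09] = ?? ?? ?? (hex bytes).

D0: mem[0x14..0x16] <- [ce 7c c1]
D1: mem[0x10..0x13] <- [ce 7c c1 9d]
D2: mem[0x09..0x0b] <- [45 ce 7c]
D3: mem[0x07..0x0e] <- [45 ce 7c c1 9d ce 7c c1]
query mem[0x16]=0xc1, mem[0x00]=0xc0, mem[0x09]=0x7c

MEM[0x16,0x00,0x09] = c1 c0 7c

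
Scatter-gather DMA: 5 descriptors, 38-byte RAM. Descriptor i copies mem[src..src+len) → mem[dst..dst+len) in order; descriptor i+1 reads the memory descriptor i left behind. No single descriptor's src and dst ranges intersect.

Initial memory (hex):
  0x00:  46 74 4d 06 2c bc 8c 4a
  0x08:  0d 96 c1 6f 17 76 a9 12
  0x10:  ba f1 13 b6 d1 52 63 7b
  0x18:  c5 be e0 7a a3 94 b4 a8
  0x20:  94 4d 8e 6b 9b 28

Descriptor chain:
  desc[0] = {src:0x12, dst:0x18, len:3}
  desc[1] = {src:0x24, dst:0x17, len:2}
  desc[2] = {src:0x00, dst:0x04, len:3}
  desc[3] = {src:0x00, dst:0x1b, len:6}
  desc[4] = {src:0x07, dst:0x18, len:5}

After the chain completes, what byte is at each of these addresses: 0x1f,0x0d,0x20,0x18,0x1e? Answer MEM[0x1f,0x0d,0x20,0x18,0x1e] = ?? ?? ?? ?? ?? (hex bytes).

MEM[0x1f,0x0d,0x20,0x18,0x1e] = 46 76 74 4a 06

[0] 0x12->0x18 len=3 : 13 b6 d1
[1] 0x24->0x17 len=2 : 9b 28
[2] 0x00->0x04 len=3 : 46 74 4d
[3] 0x00->0x1b len=6 : 46 74 4d 06 46 74
[4] 0x07->0x18 len=5 : 4a 0d 96 c1 6f
query mem[0x1f]=0x46, mem[0x0d]=0x76, mem[0x20]=0x74, mem[0x18]=0x4a, mem[0x1e]=0x06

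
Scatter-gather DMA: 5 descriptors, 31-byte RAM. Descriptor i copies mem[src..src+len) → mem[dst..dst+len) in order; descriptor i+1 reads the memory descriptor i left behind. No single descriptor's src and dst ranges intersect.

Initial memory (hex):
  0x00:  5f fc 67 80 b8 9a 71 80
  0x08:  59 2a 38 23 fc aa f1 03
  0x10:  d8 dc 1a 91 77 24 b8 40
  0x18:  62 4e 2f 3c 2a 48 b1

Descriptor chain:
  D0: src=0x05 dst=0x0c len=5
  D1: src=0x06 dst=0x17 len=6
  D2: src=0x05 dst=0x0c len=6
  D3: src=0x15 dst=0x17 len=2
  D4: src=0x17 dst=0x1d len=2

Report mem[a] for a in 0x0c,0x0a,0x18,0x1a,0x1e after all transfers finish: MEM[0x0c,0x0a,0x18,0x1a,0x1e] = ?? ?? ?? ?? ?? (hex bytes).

[0] 0x05->0x0c len=5 : 9a 71 80 59 2a
[1] 0x06->0x17 len=6 : 71 80 59 2a 38 23
[2] 0x05->0x0c len=6 : 9a 71 80 59 2a 38
[3] 0x15->0x17 len=2 : 24 b8
[4] 0x17->0x1d len=2 : 24 b8
query mem[0x0c]=0x9a, mem[0x0a]=0x38, mem[0x18]=0xb8, mem[0x1a]=0x2a, mem[0x1e]=0xb8

MEM[0x0c,0x0a,0x18,0x1a,0x1e] = 9a 38 b8 2a b8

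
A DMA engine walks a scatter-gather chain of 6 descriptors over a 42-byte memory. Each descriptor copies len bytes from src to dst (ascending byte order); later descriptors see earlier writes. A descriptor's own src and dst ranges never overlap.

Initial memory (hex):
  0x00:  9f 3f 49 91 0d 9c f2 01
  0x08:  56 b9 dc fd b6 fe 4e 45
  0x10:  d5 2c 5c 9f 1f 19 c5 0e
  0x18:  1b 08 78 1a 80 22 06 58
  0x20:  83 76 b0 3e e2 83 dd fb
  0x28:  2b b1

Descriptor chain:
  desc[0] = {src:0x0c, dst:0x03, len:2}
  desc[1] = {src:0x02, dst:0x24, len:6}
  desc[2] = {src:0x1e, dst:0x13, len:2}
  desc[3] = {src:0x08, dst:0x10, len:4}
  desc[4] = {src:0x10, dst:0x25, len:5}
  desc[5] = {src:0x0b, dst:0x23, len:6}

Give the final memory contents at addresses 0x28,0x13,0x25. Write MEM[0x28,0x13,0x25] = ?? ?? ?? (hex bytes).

MEM[0x28,0x13,0x25] = 56 fd fe

D0: mem[0x03..0x04] <- [b6 fe]
D1: mem[0x24..0x29] <- [49 b6 fe 9c f2 01]
D2: mem[0x13..0x14] <- [06 58]
D3: mem[0x10..0x13] <- [56 b9 dc fd]
D4: mem[0x25..0x29] <- [56 b9 dc fd 58]
D5: mem[0x23..0x28] <- [fd b6 fe 4e 45 56]
query mem[0x28]=0x56, mem[0x13]=0xfd, mem[0x25]=0xfe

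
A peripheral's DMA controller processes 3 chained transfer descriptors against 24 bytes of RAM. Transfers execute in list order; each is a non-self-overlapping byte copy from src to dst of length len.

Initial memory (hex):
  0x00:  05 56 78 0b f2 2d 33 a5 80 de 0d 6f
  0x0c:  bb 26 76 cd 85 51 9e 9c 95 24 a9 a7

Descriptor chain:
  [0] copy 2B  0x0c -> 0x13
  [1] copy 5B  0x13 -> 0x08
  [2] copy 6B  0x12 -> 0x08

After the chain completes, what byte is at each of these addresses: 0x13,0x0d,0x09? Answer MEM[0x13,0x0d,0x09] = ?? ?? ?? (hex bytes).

#0 dst[0x13+2] := {0xbb,0x26}
#1 dst[0x08+5] := {0xbb,0x26,0x24,0xa9,0xa7}
#2 dst[0x08+6] := {0x9e,0xbb,0x26,0x24,0xa9,0xa7}
query mem[0x13]=0xbb, mem[0x0d]=0xa7, mem[0x09]=0xbb

MEM[0x13,0x0d,0x09] = bb a7 bb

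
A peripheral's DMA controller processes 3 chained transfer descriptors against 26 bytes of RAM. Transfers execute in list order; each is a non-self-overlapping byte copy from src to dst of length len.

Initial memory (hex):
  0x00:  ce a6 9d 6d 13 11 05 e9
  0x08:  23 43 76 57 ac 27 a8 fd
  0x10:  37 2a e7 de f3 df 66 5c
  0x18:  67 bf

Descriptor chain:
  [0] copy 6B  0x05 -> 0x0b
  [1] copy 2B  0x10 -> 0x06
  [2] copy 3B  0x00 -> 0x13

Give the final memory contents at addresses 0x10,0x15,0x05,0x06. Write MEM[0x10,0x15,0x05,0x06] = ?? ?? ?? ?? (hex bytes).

[0] 0x05->0x0b len=6 : 11 05 e9 23 43 76
[1] 0x10->0x06 len=2 : 76 2a
[2] 0x00->0x13 len=3 : ce a6 9d
query mem[0x10]=0x76, mem[0x15]=0x9d, mem[0x05]=0x11, mem[0x06]=0x76

MEM[0x10,0x15,0x05,0x06] = 76 9d 11 76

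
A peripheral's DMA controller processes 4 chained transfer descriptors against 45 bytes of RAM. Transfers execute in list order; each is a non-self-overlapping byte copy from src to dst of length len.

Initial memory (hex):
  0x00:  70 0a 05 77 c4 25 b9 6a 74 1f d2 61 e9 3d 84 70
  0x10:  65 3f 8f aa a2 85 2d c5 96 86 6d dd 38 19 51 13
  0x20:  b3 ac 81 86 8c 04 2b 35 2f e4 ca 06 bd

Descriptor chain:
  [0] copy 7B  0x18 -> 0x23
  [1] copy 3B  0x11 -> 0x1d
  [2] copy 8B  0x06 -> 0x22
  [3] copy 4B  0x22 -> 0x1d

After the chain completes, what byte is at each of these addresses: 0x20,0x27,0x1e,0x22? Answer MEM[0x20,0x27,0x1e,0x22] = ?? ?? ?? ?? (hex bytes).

MEM[0x20,0x27,0x1e,0x22] = 1f 61 6a b9

D0: mem[0x23..0x29] <- [96 86 6d dd 38 19 51]
D1: mem[0x1d..0x1f] <- [3f 8f aa]
D2: mem[0x22..0x29] <- [b9 6a 74 1f d2 61 e9 3d]
D3: mem[0x1d..0x20] <- [b9 6a 74 1f]
query mem[0x20]=0x1f, mem[0x27]=0x61, mem[0x1e]=0x6a, mem[0x22]=0xb9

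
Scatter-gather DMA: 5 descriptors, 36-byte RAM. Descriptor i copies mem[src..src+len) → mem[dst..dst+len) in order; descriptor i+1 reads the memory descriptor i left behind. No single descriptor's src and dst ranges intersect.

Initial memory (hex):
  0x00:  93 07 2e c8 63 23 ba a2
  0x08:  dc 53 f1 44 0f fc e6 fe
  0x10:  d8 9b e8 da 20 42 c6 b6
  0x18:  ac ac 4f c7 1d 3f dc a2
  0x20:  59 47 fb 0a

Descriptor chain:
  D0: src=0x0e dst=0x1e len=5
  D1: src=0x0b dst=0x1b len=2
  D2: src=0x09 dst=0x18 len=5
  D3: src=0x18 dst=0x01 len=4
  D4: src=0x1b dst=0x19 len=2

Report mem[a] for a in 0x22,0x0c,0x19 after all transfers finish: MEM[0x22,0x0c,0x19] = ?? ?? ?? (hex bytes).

[0] 0x0e->0x1e len=5 : e6 fe d8 9b e8
[1] 0x0b->0x1b len=2 : 44 0f
[2] 0x09->0x18 len=5 : 53 f1 44 0f fc
[3] 0x18->0x01 len=4 : 53 f1 44 0f
[4] 0x1b->0x19 len=2 : 0f fc
query mem[0x22]=0xe8, mem[0x0c]=0x0f, mem[0x19]=0x0f

MEM[0x22,0x0c,0x19] = e8 0f 0f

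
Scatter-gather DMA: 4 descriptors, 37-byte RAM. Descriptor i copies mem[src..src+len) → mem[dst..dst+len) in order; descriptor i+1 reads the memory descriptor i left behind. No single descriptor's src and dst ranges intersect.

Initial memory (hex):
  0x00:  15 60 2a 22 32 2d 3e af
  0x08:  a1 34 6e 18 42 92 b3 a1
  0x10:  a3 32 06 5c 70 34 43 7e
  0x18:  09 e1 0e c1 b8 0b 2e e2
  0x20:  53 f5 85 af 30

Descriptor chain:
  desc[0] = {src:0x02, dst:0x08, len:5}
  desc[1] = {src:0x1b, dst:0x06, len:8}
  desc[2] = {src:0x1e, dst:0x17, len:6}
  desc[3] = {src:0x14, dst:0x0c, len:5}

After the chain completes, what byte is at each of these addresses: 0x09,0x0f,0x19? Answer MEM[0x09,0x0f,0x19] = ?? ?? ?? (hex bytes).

D0: mem[0x08..0x0c] <- [2a 22 32 2d 3e]
D1: mem[0x06..0x0d] <- [c1 b8 0b 2e e2 53 f5 85]
D2: mem[0x17..0x1c] <- [2e e2 53 f5 85 af]
D3: mem[0x0c..0x10] <- [70 34 43 2e e2]
query mem[0x09]=0x2e, mem[0x0f]=0x2e, mem[0x19]=0x53

MEM[0x09,0x0f,0x19] = 2e 2e 53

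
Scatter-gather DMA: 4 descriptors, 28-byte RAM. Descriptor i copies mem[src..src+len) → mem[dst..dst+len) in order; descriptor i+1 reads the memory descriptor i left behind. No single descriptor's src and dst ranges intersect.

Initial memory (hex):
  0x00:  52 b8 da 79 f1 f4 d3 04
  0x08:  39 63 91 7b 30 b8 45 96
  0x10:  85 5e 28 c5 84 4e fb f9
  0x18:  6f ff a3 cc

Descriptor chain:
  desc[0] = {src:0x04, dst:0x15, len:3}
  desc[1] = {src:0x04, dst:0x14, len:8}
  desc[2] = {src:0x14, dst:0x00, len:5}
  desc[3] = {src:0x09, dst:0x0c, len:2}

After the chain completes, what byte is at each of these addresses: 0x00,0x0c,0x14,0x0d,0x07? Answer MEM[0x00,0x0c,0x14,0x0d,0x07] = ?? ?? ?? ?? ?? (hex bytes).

MEM[0x00,0x0c,0x14,0x0d,0x07] = f1 63 f1 91 04

  after D0: wrote 3B at 0x15 = f1f4d3
  after D1: wrote 8B at 0x14 = f1f4d3043963917b
  after D2: wrote 5B at 0x00 = f1f4d30439
  after D3: wrote 2B at 0x0c = 6391
query mem[0x00]=0xf1, mem[0x0c]=0x63, mem[0x14]=0xf1, mem[0x0d]=0x91, mem[0x07]=0x04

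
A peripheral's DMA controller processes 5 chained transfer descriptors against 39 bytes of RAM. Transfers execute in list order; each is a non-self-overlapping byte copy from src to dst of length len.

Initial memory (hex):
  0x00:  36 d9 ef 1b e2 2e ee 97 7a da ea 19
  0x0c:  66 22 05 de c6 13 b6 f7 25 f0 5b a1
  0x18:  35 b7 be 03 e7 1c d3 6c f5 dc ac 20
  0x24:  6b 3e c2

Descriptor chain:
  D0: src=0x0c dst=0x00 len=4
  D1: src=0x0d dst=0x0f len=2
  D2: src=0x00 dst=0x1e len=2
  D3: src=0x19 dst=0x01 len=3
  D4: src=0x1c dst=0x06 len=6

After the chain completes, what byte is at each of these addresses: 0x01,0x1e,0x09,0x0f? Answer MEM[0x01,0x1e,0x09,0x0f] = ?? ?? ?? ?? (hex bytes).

#0 dst[0x00+4] := {0x66,0x22,0x05,0xde}
#1 dst[0x0f+2] := {0x22,0x05}
#2 dst[0x1e+2] := {0x66,0x22}
#3 dst[0x01+3] := {0xb7,0xbe,0x03}
#4 dst[0x06+6] := {0xe7,0x1c,0x66,0x22,0xf5,0xdc}
query mem[0x01]=0xb7, mem[0x1e]=0x66, mem[0x09]=0x22, mem[0x0f]=0x22

MEM[0x01,0x1e,0x09,0x0f] = b7 66 22 22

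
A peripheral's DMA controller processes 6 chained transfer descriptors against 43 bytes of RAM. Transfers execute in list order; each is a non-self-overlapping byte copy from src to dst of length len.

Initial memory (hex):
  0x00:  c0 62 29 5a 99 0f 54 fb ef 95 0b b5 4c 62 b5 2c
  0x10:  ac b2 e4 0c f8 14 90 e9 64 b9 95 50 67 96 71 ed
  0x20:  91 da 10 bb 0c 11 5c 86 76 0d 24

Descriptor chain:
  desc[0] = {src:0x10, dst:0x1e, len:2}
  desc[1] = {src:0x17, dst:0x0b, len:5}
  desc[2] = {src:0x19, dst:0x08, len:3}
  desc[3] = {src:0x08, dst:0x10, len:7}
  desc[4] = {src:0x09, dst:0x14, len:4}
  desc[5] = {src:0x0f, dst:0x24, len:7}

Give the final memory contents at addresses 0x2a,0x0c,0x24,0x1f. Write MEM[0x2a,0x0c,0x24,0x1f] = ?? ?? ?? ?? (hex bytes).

  after D0: wrote 2B at 0x1e = acb2
  after D1: wrote 5B at 0x0b = e964b99550
  after D2: wrote 3B at 0x08 = b99550
  after D3: wrote 7B at 0x10 = b99550e964b995
  after D4: wrote 4B at 0x14 = 9550e964
  after D5: wrote 7B at 0x24 = 50b99550e99550
query mem[0x2a]=0x50, mem[0x0c]=0x64, mem[0x24]=0x50, mem[0x1f]=0xb2

MEM[0x2a,0x0c,0x24,0x1f] = 50 64 50 b2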